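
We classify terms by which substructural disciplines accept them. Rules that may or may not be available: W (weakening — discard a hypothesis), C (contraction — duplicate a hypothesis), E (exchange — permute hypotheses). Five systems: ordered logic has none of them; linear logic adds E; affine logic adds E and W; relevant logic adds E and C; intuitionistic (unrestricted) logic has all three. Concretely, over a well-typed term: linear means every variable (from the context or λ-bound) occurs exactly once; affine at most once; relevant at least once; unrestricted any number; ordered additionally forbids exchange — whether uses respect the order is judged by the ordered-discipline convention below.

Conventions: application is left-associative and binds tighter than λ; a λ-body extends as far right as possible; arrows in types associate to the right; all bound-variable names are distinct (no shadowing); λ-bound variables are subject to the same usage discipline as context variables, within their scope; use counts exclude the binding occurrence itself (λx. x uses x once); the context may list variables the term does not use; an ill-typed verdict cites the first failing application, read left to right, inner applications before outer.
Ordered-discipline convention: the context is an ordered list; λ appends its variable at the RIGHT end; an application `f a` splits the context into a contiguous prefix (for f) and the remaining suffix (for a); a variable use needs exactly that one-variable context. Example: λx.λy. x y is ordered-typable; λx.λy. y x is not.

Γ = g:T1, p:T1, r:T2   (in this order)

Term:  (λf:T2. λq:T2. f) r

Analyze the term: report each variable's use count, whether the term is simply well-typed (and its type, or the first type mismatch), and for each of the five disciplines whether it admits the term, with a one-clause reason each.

usage: g: 0, p: 0, r: 1, f (λ-bound): 1, q (λ-bound): 0
order of uses: f, r
typing: the term checks, with type T2 -> T2
ordered ✗ (g, p, q left unused)
linear ✗ (g, p, q left unused)
affine ✓ (none of g, p, r, f, q used more than once)
relevant ✗ (g, p, q left unused)
unrestricted ✓ (type-checks (T2 -> T2) and nothing is barred)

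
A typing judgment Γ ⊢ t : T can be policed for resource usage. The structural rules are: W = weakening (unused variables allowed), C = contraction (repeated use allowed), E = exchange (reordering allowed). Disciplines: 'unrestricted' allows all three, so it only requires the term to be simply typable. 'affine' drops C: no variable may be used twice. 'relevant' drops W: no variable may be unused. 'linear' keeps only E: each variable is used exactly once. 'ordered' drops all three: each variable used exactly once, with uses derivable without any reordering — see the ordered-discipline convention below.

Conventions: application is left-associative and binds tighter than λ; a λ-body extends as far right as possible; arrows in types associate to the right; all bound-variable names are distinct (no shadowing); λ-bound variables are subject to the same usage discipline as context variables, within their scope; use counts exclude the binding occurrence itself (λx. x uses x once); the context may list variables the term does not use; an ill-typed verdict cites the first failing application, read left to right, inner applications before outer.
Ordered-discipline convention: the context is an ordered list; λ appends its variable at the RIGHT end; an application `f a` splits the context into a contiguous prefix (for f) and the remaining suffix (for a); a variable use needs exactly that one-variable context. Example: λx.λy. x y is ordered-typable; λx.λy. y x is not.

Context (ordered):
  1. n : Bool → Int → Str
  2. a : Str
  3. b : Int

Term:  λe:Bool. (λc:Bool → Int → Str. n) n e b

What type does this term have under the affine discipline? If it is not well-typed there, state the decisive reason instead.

not well-typed under affine — needs contraction — n ×2
variable uses: n=2; a=0; b=1; e (bound)=1; c (bound)=0
order of uses: n, n, e, b
typing: well-typed at Bool → Str
all disciplines: ordered ✗ · linear ✗ · affine ✗ · relevant ✗ · unrestricted ✓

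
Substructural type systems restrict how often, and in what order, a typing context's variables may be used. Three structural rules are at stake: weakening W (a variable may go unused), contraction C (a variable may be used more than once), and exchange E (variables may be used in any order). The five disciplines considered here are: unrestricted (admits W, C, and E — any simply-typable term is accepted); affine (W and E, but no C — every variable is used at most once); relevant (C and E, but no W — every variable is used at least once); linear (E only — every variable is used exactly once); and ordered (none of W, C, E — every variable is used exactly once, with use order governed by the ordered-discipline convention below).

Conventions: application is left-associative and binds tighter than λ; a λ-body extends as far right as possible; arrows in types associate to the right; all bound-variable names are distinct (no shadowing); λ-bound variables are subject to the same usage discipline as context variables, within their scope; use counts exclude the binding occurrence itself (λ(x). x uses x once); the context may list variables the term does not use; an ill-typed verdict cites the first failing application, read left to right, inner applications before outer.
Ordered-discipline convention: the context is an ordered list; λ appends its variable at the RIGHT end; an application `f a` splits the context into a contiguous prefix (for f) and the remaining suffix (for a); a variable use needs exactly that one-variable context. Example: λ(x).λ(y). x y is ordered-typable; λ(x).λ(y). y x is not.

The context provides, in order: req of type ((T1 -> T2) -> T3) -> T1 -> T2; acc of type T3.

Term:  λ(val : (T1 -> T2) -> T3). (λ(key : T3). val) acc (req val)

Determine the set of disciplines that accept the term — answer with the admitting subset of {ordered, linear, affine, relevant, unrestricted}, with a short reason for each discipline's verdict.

admitting disciplines: unrestricted
usage: req: 1, acc: 1, val [bound]: 2, key [bound]: 0
uses in reading order: val, acc, req, val
typing: well-typed — term : ((T1 -> T2) -> T3) -> T3
ordered: ✗, repeated use of val ×2; key never used (weakening)
linear: ✗, repeated use of val ×2; key never used (weakening)
affine: ✗, repeated use of val ×2
relevant: ✗, key never used (weakening)
unrestricted: ✓, well-typed at ((T1 -> T2) -> T3) -> T3; no restrictions here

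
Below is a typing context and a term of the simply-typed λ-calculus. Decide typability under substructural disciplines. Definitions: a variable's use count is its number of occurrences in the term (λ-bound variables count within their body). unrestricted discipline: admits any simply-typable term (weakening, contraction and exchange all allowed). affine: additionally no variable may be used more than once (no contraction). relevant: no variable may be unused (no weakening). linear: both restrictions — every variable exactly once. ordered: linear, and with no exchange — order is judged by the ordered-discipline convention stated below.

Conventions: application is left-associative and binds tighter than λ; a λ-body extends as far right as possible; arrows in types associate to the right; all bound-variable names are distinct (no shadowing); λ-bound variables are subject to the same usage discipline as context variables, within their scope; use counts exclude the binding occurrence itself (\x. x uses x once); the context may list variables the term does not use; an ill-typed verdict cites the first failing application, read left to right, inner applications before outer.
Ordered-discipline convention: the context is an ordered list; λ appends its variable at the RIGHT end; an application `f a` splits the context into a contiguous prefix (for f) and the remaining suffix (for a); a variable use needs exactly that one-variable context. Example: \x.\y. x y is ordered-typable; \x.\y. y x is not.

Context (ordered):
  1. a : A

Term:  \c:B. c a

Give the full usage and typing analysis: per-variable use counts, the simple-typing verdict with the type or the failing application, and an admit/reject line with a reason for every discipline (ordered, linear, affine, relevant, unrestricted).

use counts: a: 1; c (λ-bound): 1
use order (left to right): c, a
typing: ill-typed: can't apply a value of type B
ordered: ✗ — the type mismatch rejects it
linear: ✗ — not simply typable
affine: ✗ — fails simple typing
relevant: ✗ — a type mismatch blocks all five
unrestricted: ✗ — the type mismatch rejects it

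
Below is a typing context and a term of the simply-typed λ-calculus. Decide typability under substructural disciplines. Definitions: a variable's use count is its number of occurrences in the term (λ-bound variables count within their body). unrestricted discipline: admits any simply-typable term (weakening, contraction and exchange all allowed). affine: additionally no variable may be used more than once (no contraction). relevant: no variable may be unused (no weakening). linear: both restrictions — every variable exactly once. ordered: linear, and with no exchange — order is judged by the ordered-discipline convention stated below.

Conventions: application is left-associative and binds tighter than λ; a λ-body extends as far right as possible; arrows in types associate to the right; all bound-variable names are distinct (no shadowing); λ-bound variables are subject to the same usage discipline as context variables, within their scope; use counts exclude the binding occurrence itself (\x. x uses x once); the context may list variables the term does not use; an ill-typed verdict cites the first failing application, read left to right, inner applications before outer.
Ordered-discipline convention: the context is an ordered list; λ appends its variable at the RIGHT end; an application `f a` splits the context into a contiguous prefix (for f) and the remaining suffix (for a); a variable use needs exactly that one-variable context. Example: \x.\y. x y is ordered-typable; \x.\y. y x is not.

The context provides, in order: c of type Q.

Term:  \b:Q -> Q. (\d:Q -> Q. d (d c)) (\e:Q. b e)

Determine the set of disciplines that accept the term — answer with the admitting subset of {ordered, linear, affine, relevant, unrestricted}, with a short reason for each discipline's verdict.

admitted by: relevant, unrestricted
usage: c=1; b [bound]=1; d [bound]=2; e [bound]=1
use order (left to right): d, d, c, b, e
typing: the term checks, with type (Q -> Q) -> Q
ordered ✗ (needs contraction — d ×2)
linear ✗ (needs contraction — d ×2)
affine ✗ (needs contraction — d ×2)
relevant ✓ (c, b, d, e: all used, weakening unneeded)
unrestricted ✓ (type-checks ((Q -> Q) -> Q) and nothing is barred)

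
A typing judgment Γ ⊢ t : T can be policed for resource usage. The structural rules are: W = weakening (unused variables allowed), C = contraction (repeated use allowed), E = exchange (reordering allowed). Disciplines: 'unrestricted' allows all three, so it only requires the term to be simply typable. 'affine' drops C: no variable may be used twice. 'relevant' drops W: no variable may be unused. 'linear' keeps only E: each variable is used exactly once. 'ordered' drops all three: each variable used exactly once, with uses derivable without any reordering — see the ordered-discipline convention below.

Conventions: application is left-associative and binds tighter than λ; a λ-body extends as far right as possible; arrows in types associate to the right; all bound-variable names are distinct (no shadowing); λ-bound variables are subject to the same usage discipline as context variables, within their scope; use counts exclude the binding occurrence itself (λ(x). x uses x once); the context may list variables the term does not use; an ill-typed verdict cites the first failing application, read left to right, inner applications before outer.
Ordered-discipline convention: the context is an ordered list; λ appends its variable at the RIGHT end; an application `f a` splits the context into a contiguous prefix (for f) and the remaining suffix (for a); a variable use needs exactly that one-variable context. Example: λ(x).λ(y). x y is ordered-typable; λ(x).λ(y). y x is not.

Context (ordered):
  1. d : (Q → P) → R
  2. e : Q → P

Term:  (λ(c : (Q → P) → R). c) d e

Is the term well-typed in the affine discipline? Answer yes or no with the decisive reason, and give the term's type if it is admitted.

yes — no duplicate uses among d, e, c; term : R
usage: d: 1×, e: 1×, c (bound): 1×
left-to-right use order: c, d, e
typing: ✓ — R
across the five disciplines: ordered ✓, linear ✓, affine ✓, relevant ✓, unrestricted ✓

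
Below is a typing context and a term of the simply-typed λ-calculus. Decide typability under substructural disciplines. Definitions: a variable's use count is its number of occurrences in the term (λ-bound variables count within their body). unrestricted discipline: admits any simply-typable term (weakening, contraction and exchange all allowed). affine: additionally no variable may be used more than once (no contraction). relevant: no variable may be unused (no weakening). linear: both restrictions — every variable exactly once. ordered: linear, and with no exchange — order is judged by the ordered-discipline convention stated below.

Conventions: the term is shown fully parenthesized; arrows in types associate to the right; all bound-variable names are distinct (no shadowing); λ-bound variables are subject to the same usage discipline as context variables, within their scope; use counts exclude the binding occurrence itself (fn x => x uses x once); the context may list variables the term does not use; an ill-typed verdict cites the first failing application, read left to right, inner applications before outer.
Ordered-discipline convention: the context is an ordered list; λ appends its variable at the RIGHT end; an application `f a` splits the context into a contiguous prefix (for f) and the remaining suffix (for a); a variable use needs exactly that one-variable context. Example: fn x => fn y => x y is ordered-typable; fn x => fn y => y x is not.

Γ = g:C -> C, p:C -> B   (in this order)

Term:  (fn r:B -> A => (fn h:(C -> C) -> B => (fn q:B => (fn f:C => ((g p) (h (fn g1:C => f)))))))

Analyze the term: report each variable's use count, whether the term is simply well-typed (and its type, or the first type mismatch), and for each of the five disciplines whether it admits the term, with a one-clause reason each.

usage: g: 1×; p: 1×; r (bound): 0×; h (bound): 1×; q (bound): 0×; f (bound): 1×; g1 (bound): 0×
order of uses: g, p, h, f
typing: ill-typed: an application expects C but receives C -> B
ordered: ✗, a type mismatch blocks all five
linear: ✗, the type mismatch rejects it
affine: ✗, not simply typable
relevant: ✗, fails simple typing
unrestricted: ✗, a type mismatch blocks all five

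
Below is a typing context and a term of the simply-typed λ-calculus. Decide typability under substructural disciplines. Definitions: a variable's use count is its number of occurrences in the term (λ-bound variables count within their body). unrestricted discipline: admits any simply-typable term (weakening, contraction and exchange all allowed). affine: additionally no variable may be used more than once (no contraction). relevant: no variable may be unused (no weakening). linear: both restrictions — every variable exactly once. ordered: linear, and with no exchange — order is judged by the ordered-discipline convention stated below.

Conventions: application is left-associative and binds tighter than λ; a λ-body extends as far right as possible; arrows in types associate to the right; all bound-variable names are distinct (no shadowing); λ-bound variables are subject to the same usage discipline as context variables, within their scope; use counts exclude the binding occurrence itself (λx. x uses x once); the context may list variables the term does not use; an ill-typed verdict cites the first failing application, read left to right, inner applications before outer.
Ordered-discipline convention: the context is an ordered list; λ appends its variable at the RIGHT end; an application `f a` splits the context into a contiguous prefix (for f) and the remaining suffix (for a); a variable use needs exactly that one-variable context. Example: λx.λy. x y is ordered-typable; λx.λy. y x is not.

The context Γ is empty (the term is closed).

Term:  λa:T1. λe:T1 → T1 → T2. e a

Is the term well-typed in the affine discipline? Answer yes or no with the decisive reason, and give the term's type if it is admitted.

yes — none of a, e used more than once; term : T1 → (T1 → T1 → T2) → T1 → T2
counts: a (bound): 1×; e (bound): 1×
use order (left to right): e, a
typing: well-typed at T1 → (T1 → T1 → T2) → T1 → T2
all disciplines: ordered ✗ | linear ✓ | affine ✓ | relevant ✓ | unrestricted ✓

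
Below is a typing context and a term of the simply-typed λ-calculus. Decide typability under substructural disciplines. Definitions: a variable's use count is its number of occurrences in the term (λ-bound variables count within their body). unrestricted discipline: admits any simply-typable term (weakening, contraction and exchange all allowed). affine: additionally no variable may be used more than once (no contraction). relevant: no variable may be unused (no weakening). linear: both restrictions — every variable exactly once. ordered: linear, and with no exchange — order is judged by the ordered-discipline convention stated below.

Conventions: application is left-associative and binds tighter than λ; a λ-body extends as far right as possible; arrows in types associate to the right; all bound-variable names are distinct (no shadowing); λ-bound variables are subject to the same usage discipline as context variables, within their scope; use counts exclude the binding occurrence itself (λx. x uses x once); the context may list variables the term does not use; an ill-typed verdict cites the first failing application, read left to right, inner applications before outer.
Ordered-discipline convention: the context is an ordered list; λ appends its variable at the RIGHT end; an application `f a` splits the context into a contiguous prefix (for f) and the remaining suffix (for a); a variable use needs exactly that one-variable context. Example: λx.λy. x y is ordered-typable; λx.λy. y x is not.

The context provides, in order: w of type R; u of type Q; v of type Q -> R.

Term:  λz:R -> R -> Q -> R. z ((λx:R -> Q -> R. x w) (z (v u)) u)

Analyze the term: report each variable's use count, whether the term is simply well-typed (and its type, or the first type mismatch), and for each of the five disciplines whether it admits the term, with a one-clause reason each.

variable uses: w: 1, u: 2, v: 1, z (bound): 2, x (bound): 1
left-to-right use order: z, x, w, z, v, u, u
typing: the term checks, with type (R -> R -> Q -> R) -> R -> Q -> R
ordered: ✗ — uses contraction: u ×2, z ×2
linear: ✗ — uses contraction: u ×2, z ×2
affine: ✗ — uses contraction: u ×2, z ×2
relevant: ✓ — none of w, u, v, z, x goes unused
unrestricted: ✓ — simply typable at (R -> R -> Q -> R) -> R -> Q -> R; W, C, E all held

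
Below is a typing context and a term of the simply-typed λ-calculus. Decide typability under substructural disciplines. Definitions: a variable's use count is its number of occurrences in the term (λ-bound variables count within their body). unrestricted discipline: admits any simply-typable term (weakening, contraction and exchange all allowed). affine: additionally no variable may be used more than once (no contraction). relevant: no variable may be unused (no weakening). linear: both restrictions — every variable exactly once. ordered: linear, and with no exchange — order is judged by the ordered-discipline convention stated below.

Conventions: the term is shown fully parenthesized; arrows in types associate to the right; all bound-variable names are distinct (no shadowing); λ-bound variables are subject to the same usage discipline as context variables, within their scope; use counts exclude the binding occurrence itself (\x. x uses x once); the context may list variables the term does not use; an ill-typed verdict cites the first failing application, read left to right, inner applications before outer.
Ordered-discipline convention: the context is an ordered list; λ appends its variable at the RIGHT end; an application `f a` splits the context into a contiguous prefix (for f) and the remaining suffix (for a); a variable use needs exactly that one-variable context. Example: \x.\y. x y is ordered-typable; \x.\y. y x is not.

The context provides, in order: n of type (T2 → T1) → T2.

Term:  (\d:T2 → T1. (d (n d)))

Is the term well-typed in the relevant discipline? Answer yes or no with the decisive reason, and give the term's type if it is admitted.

yes — every one of n, d appears; term : (T2 → T1) → T1
usage: n: 1×; d (λ-bound): 2×
order of uses: d, n, d
typing: the term checks, with type (T2 → T1) → T1
across the five disciplines: ordered ✗ | linear ✗ | affine ✗ | relevant ✓ | unrestricted ✓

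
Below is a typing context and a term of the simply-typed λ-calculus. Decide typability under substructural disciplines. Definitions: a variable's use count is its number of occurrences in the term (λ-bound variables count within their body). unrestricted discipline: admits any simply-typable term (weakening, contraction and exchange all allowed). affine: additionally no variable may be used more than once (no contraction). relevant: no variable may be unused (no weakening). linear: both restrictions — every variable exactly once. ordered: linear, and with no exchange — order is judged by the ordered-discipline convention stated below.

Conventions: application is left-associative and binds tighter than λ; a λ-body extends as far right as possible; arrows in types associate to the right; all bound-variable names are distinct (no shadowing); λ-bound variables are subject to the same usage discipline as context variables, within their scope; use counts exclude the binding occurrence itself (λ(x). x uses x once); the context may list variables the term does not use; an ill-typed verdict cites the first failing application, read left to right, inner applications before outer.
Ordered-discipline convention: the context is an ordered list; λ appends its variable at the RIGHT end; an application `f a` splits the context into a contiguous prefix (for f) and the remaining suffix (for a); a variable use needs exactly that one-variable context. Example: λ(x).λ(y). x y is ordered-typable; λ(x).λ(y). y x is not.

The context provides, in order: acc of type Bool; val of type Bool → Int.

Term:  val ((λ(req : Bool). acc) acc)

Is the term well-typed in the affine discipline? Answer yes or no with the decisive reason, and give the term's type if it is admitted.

no — needs contraction — acc ×2
usage: acc: 2×, val: 1×, req [bound]: 0×
left-to-right use order: val, acc, acc
typing: well-typed at Int
per-discipline verdicts: ordered ✗ | linear ✗ | affine ✗ | relevant ✗ | unrestricted ✓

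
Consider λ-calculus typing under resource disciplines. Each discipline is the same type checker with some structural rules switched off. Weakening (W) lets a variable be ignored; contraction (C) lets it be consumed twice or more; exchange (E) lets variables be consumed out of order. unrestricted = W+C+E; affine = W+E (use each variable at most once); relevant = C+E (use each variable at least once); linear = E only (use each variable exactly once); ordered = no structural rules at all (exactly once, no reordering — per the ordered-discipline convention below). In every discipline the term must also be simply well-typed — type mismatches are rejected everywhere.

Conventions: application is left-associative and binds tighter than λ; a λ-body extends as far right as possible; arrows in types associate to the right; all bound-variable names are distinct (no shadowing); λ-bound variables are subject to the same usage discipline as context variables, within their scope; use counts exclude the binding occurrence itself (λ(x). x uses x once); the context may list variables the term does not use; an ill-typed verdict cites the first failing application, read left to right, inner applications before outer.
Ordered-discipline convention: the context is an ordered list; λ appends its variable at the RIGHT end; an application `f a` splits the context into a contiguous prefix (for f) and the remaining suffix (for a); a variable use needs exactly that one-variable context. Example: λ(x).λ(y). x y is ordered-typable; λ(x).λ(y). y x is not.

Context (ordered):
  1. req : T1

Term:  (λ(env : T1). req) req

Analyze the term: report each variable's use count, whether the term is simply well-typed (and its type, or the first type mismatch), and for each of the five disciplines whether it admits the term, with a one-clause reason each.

usage: req=2, env (λ-bound)=0
left-to-right use order: req, req
typing: well-typed — term : T1
ordered: ✗, uses contraction: req ×2; unused: env — weakening required
linear: ✗, uses contraction: req ×2; unused: env — weakening required
affine: ✗, uses contraction: req ×2
relevant: ✗, unused: env — weakening required
unrestricted: ✓, simply typable at T1; W, C, E all held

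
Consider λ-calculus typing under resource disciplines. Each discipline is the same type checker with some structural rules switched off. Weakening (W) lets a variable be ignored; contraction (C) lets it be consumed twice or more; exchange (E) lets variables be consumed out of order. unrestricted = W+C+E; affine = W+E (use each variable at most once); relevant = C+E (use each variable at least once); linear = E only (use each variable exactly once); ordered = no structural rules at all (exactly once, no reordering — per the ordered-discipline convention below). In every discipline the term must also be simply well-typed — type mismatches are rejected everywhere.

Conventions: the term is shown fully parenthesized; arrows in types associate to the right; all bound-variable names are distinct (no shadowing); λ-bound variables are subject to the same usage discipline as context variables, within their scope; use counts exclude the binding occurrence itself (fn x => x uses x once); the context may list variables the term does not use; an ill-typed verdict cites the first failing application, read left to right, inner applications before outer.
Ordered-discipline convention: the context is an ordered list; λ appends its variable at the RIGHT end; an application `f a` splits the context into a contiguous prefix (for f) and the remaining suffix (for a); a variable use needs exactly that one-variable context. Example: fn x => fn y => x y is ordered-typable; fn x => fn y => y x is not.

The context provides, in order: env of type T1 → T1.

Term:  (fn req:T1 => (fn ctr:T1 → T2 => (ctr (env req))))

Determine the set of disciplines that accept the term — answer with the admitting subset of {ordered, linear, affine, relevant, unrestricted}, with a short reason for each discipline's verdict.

admitted by: linear, affine, relevant, unrestricted
variable uses: env: 1; req (λ-bound): 1; ctr (λ-bound): 1
uses in reading order: ctr, env, req
typing: well-typed at T1 → (T1 → T2) → T2
ordered: ✗, use order ctr, env, req needs exchange
linear: ✓, each of env, req, ctr used exactly once
affine: ✓, none of env, req, ctr used more than once
relevant: ✓, env, req, ctr: all used, weakening unneeded
unrestricted: ✓, type-checks (T1 → (T1 → T2) → T2) and nothing is barred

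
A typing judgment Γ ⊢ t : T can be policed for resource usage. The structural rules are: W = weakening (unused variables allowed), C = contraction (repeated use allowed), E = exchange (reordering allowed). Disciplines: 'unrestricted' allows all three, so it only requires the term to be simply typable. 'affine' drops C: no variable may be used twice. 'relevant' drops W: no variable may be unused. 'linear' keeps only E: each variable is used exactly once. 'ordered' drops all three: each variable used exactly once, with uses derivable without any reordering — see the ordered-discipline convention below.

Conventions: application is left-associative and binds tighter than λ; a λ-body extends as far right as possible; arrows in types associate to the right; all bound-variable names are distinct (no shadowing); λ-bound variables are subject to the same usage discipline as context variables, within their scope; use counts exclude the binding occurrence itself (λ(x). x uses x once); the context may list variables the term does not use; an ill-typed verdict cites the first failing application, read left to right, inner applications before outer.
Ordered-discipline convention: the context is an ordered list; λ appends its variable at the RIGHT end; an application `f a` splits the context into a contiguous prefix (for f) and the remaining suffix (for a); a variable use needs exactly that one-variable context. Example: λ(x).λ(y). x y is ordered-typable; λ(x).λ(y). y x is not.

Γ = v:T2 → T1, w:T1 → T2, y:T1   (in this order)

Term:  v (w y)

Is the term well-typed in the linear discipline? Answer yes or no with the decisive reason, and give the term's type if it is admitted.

yes — exactly-once usage across v, w, y; term : T1
usage: v ×1, w ×1, y ×1
uses in reading order: v, w, y
typing: well-typed — term : T1
across the five disciplines: ordered ✓, linear ✓, affine ✓, relevant ✓, unrestricted ✓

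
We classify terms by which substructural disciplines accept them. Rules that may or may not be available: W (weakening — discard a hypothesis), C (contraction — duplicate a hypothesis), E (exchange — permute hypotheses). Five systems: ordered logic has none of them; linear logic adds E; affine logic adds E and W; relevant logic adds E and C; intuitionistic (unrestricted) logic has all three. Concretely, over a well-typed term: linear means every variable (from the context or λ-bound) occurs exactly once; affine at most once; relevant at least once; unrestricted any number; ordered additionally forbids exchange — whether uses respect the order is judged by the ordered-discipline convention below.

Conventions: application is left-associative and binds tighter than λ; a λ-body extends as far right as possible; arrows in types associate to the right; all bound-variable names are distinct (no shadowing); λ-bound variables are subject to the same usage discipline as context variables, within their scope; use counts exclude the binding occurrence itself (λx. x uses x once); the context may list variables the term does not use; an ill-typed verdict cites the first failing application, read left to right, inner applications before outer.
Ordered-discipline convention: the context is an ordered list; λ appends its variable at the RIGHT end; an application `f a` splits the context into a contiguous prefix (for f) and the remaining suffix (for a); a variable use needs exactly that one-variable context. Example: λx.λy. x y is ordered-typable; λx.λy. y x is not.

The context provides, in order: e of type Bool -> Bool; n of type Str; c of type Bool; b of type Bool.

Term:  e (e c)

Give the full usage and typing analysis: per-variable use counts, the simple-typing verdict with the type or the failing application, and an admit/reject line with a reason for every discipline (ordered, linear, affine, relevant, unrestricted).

variable uses: e ×2; n ×0; c ×1; b ×0
order of uses: e, e, c
typing: well-typed — term : Bool
ordered ✗ (e ×2 used more than once (contraction); needs weakening: n, b unused)
linear ✗ (e ×2 used more than once (contraction); needs weakening: n, b unused)
affine ✗ (e ×2 used more than once (contraction))
relevant ✗ (needs weakening: n, b unused)
unrestricted ✓ (type-checks (Bool) and nothing is barred)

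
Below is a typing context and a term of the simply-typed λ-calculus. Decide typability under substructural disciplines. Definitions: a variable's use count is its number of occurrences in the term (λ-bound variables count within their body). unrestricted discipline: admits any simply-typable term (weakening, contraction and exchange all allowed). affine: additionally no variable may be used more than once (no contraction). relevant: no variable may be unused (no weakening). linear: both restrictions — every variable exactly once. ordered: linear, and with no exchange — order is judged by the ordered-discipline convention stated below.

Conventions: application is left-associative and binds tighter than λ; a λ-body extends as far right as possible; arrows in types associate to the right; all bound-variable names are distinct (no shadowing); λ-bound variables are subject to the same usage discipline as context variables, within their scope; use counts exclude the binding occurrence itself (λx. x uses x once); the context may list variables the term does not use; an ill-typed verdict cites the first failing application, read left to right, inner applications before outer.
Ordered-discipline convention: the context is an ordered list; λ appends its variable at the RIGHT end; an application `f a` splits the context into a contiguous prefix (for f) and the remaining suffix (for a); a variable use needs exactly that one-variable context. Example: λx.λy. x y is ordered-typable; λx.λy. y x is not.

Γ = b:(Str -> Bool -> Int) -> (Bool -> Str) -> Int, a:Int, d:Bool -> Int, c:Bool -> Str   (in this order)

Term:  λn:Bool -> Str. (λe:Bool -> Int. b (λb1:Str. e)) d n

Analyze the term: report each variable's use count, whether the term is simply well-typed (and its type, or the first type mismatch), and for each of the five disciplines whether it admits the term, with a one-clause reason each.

use counts: b ×1, a ×0, d ×1, c ×0, n [bound] ×1, e [bound] ×1, b1 [bound] ×0
order of uses: b, e, d, n
typing: well-typed at (Bool -> Str) -> Int
ordered: ✗ — a, c, b1 left unused
linear: ✗ — a, c, b1 left unused
affine: ✓ — at most one use each (b, a, d, c, n, e, b1)
relevant: ✗ — a, c, b1 left unused
unrestricted: ✓ — well-typed at (Bool -> Str) -> Int; no restrictions here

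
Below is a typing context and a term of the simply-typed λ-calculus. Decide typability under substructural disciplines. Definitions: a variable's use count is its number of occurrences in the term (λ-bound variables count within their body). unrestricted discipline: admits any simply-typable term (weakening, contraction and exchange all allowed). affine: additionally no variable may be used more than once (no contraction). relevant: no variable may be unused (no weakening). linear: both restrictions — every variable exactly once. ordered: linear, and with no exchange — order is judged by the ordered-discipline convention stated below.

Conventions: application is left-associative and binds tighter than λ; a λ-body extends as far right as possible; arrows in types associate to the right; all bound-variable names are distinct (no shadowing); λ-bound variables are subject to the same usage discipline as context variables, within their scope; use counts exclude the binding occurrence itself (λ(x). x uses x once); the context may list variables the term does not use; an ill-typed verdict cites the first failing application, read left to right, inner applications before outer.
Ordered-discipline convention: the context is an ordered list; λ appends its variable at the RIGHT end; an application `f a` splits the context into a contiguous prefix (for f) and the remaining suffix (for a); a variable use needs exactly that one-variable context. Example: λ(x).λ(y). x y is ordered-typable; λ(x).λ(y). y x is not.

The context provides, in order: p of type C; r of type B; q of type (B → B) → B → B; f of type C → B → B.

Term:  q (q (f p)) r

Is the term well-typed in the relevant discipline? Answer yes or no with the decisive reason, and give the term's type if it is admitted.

yes — p, r, q, f: all used, weakening unneeded; term : B
counts: p ×1; r ×1; q ×2; f ×1
left-to-right use order: q, q, f, p, r
typing: ✓ — B
across the five disciplines: ordered ✗; linear ✗; affine ✗; relevant ✓; unrestricted ✓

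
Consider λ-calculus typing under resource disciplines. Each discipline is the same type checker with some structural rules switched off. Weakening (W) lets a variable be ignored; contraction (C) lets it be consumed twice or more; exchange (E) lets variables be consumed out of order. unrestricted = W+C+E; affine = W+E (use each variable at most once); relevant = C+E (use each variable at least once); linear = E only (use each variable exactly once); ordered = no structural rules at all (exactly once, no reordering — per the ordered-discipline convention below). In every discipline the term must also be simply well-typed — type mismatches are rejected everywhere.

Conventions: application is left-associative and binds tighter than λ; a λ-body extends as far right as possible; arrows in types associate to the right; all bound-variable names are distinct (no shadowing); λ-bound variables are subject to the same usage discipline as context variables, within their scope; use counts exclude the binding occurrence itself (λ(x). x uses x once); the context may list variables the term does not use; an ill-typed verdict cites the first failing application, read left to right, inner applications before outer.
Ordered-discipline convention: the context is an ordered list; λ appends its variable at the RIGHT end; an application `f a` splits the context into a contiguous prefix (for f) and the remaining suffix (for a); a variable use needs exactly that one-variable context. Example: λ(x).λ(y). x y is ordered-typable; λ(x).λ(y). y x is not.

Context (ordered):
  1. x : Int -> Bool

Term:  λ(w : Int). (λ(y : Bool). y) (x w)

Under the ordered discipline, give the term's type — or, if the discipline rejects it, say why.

term : Int -> Bool
counts: x: 1, w [bound]: 1, y [bound]: 1
use order (left to right): y, x, w
typing: well-typed — term : Int -> Bool
summary: ordered ✓; linear ✓; affine ✓; relevant ✓; unrestricted ✓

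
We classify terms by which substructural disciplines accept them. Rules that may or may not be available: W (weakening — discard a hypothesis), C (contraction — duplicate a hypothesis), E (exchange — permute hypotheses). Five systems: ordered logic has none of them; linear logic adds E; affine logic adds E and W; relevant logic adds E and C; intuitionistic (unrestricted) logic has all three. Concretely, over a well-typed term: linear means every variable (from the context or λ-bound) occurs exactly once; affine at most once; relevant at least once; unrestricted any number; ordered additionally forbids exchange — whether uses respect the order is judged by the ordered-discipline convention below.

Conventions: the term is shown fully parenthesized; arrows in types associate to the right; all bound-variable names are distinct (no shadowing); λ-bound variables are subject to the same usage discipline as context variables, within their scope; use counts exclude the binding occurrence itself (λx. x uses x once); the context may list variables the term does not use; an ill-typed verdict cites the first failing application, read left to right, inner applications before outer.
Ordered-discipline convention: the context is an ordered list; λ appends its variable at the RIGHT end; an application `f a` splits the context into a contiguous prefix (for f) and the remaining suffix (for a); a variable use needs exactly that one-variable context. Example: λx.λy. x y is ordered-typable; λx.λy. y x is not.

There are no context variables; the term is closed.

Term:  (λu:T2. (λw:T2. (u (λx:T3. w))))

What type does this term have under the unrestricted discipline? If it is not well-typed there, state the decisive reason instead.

not well-typed under unrestricted — fails simple typing
use counts: u (λ-bound): 1×, w (λ-bound): 1×, x (λ-bound): 0×
order of uses: u, w
typing: ill-typed: applying a non-function (T2)
per-discipline verdicts: ordered ✗; linear ✗; affine ✗; relevant ✗; unrestricted ✗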